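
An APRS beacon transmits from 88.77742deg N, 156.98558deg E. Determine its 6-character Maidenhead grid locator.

Offset from 180°W / 90°S: lon 336.9856°, lat 178.7774°.
Field: 336.9856/20 → 16 → Q, 178.7774/10 → 17 → R; chars QR.
Square: 16.9856/2 → 8, 8.7774/1 → 8; chars 88.
Subsquare: 0.9856/0.0833333 → 11 → l, 0.7774/0.0416667 → 18 → s; chars ls.

QR88ls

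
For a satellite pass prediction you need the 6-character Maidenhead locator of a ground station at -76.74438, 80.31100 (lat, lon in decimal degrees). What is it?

NB03dg

Offset from 180°W / 90°S: lon 260.3110°, lat 13.2556°.
Field (20°×10°, letters A–R): 260.3110/20 → 13 → N, 13.2556/10 → 1 → B; chars NB.
Square (2°×1°, digits 0–9): 0.3110/2 → 0, 3.2556/1 → 3; chars 03.
Subsquare (5′×2.5′, letters a–x): 0.3110/0.0833333 → 3 → d, 0.2556/0.0416667 → 6 → g; chars dg.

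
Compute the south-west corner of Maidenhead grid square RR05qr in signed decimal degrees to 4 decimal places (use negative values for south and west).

85.7083, 161.3333

Field R=17, R=17: +17·20° lon, +17·10° lat → SW at lon 160°, lat 80°.
Square 0, 5: +0·2° lon, +5·1° lat → SW at lon 160°, lat 85°.
Subsquare q=16, r=17: +16·0.0833333° lon, +17·0.0416667° lat → SW at lon 161.333°, lat 85.7083°.
latitude 85.7083, longitude 161.3333.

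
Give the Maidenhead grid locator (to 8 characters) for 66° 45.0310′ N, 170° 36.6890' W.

AP46qs60

Offset from 180°W / 90°S: lon 9.38852°, lat 156.75052°.
Field: 9.38852/20 → 0 → A, 156.75052/10 → 15 → P; chars AP.
Square: 9.38852/2 → 4, 6.75052/1 → 6; chars 46.
Subsquare: 1.38852/0.0833333 → 16 → q, 0.75052/0.0416667 → 18 → s; chars qs.
Extended square: 0.05518/0.00833333 → 6, 0.00052/0.00416667 → 0; chars 60.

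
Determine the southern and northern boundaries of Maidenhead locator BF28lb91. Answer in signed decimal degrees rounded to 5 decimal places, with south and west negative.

-31.95417, -31.95000

Field B=1, F=5: +1·20° lon, +5·10° lat → SW at lon -160°, lat -40°.
Square 2, 8: +2·2° lon, +8·1° lat → SW at lon -156°, lat -32°.
Subsquare l=11, b=1: +11·0.0833333° lon, +1·0.0416667° lat → SW at lon -155.083°, lat -31.9583°.
Extended square 9, 1: +9·0.00833333° lon, +1·0.00416667° lat → SW at lon -155.008°, lat -31.9542°.
Cell spans 0.00833333° lon × 0.00416667° lat.
south -31.95417, north -31.95000.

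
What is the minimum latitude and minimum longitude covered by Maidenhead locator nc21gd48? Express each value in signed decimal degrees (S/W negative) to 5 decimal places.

-68.84167, 84.53333

Field N=13, C=2: +13·20° lon, +2·10° lat → SW at lon 80°, lat -70°.
Square 2, 1: +2·2° lon, +1·1° lat → SW at lon 84°, lat -69°.
Subsquare g=6, d=3: +6·0.0833333° lon, +3·0.0416667° lat → SW at lon 84.5°, lat -68.875°.
Extended square 4, 8: +4·0.00833333° lon, +8·0.00416667° lat → SW at lon 84.5333°, lat -68.8417°.
latitude -68.84167, longitude 84.53333.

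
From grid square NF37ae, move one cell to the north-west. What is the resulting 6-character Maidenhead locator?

Longitude subsquare a = 0; −1 → -1, wraps to 23 = x, carry into square.
Longitude square 3; −1 → 2.
Latitude subsquare e = 4; +1 → 5 = f.

NF27xf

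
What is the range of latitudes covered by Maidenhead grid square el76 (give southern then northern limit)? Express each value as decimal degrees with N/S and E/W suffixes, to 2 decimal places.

26.00° N, 27.00° N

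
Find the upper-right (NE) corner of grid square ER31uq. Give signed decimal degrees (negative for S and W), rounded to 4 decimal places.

81.7083, -92.2500

Field E=4, R=17: +4·20° lon, +17·10° lat → SW at lon -100°, lat 80°.
Square 3, 1: +3·2° lon, +1·1° lat → SW at lon -94°, lat 81°.
Subsquare u=20, q=16: +20·0.0833333° lon, +16·0.0416667° lat → SW at lon -92.3333°, lat 81.6667°.
Cell spans 0.0833333° lon × 0.0416667° lat. NE corner is SW corner plus one full cell.
latitude 81.7083, longitude -92.2500.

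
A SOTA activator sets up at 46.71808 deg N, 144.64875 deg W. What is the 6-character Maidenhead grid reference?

Offset from 180°W / 90°S: lon 35.3512°, lat 136.7181°.
Field: lon ⌊35.3512/20⌋ = 1 → B; lat ⌊136.7181/10⌋ = 13 → N.
Square: lon ⌊15.3512/2⌋ = 7; lat ⌊6.7181/1⌋ = 6.
Subsquare: lon ⌊1.3512/0.0833333⌋ = 16 → q; lat ⌊0.7181/0.0416667⌋ = 17 → r.

BN76qr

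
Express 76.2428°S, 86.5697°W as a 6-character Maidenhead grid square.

EB63rs

Add 180° to longitude and 90° to latitude: 93.4303, 13.7572.
Field (20°×10°, letters A–R): lon ⌊93.4303/20⌋ = 4 → E; lat ⌊13.7572/10⌋ = 1 → B.
Square (2°×1°, digits 0–9): lon ⌊13.4303/2⌋ = 6; lat ⌊3.7572/1⌋ = 3.
Subsquare (5′×2.5′, letters a–x): lon ⌊1.4303/0.0833333⌋ = 17 → r; lat ⌊0.7572/0.0416667⌋ = 18 → s.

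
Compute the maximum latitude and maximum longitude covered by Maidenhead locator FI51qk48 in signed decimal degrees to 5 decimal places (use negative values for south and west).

-8.54583, -68.62500

Field F=5, I=8: +5·20° lon, +8·10° lat → SW at lon -80°, lat -10°.
Square 5, 1: +5·2° lon, +1·1° lat → SW at lon -70°, lat -9°.
Subsquare q=16, k=10: +16·0.0833333° lon, +10·0.0416667° lat → SW at lon -68.6667°, lat -8.58333°.
Extended square 4, 8: +4·0.00833333° lon, +8·0.00416667° lat → SW at lon -68.6333°, lat -8.55°.
Cell spans 0.00833333° lon × 0.00416667° lat. NE corner is SW corner plus one full cell.
latitude -8.54583, longitude -68.62500.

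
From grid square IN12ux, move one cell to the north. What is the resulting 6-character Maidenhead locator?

Latitude subsquare x = 23; +1 → 24, wraps to 0 = a, carry into square.
Latitude square 2; +1 → 3.
The longitude characters are unchanged.

IN13ua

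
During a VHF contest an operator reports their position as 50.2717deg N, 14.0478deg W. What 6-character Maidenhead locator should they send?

Offset from 180°W / 90°S: lon 165.9522°, lat 140.2717°.
Field: lon ⌊165.9522/20⌋ = 8 → I; lat ⌊140.2717/10⌋ = 14 → O.
Square: lon ⌊5.9522/2⌋ = 2; lat ⌊0.2717/1⌋ = 0.
Subsquare: lon ⌊1.9522/0.0833333⌋ = 23 → x; lat ⌊0.2717/0.0416667⌋ = 6 → g.

IO20xg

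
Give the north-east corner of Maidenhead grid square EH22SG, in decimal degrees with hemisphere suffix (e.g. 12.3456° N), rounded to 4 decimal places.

17.7083° S, 94.4167° W

Field E=4, H=7: +4·20° lon, +7·10° lat → SW at lon -100°, lat -20°.
Square 2, 2: +2·2° lon, +2·1° lat → SW at lon -96°, lat -18°.
Subsquare s=18, g=6: +18·0.0833333° lon, +6·0.0416667° lat → SW at lon -94.5°, lat -17.75°.
Cell spans 0.0833333° lon × 0.0416667° lat. NE corner is SW corner plus one full cell.
latitude 17.7083° S, longitude 94.4167° W.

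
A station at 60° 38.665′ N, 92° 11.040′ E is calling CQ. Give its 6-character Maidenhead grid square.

NP60cp

Add 180° to longitude and 90° to latitude: 272.1840, 150.6444.
Field (20°×10°, letters A–R): lon ⌊272.1840/20⌋ = 13 → N; lat ⌊150.6444/10⌋ = 15 → P.
Square (2°×1°, digits 0–9): lon ⌊12.1840/2⌋ = 6; lat ⌊0.6444/1⌋ = 0.
Subsquare (5′×2.5′, letters a–x): lon ⌊0.1840/0.0833333⌋ = 2 → c; lat ⌊0.6444/0.0416667⌋ = 15 → p.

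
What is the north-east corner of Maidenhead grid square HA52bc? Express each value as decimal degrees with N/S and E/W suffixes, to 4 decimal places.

Field H=7, A=0: +7·20° lon, +0·10° lat → SW at lon -40°, lat -90°.
Square 5, 2: +5·2° lon, +2·1° lat → SW at lon -30°, lat -88°.
Subsquare b=1, c=2: +1·0.0833333° lon, +2·0.0416667° lat → SW at lon -29.9167°, lat -87.9167°.
Cell spans 0.0833333° lon × 0.0416667° lat. NE corner is SW corner plus one full cell.
latitude 87.8750° S, longitude 29.8333° W.

87.8750° S, 29.8333° W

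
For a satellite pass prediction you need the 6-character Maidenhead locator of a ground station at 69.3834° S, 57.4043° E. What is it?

LC80qo

Add 180° to longitude and 90° to latitude: 237.4043, 20.6166.
Field: 237.4043/20 → 11 → L, 20.6166/10 → 2 → C; chars LC.
Square: 17.4043/2 → 8, 0.6166/1 → 0; chars 80.
Subsquare: 1.4043/0.0833333 → 16 → q, 0.6166/0.0416667 → 14 → o; chars qo.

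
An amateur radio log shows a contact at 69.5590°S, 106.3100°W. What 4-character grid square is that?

DC60

Add 180° to longitude and 90° to latitude: 73.69, 20.44.
Field: 73.69/20 → 3 → D, 20.44/10 → 2 → C; chars DC.
Square: 13.69/2 → 6, 0.44/1 → 0; chars 60.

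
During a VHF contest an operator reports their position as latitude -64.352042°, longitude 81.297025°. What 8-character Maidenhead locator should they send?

Offset from 180°W / 90°S: lon 261.29703°, lat 25.64796°.
Field (20°×10°, letters A–R): lon ⌊261.29703/20⌋ = 13 → N; lat ⌊25.64796/10⌋ = 2 → C.
Square (2°×1°, digits 0–9): lon ⌊1.29703/2⌋ = 0; lat ⌊5.64796/1⌋ = 5.
Subsquare (5′×2.5′, letters a–x): lon ⌊1.29703/0.0833333⌋ = 15 → p; lat ⌊0.64796/0.0416667⌋ = 15 → p.
Extended square (30″×15″, digits 0–9): lon ⌊0.04703/0.00833333⌋ = 5; lat ⌊0.02296/0.00416667⌋ = 5.

NC05pp55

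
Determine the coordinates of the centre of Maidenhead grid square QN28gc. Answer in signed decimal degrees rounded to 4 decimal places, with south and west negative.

48.1042, 144.5417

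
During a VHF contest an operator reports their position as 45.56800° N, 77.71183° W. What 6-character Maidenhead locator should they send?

FN15dn

Offset from 180°W / 90°S: lon 102.2882°, lat 135.5680°.
Field: lon ⌊102.2882/20⌋ = 5 → F; lat ⌊135.5680/10⌋ = 13 → N.
Square: lon ⌊2.2882/2⌋ = 1; lat ⌊5.5680/1⌋ = 5.
Subsquare: lon ⌊0.2882/0.0833333⌋ = 3 → d; lat ⌊0.5680/0.0416667⌋ = 13 → n.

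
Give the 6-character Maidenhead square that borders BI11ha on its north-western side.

BI11gb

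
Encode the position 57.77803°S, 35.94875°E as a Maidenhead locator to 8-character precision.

Add 180° to longitude and 90° to latitude: 215.94875, 32.22197.
Field: lon ⌊215.94875/20⌋ = 10 → K; lat ⌊32.22197/10⌋ = 3 → D.
Square: lon ⌊15.94875/2⌋ = 7; lat ⌊2.22197/1⌋ = 2.
Subsquare: lon ⌊1.94875/0.0833333⌋ = 23 → x; lat ⌊0.22197/0.0416667⌋ = 5 → f.
Extended square: lon ⌊0.03208/0.00833333⌋ = 3; lat ⌊0.01364/0.00416667⌋ = 3.

KD72xf33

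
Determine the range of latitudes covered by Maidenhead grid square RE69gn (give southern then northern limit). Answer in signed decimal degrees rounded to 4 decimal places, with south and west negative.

-40.4583, -40.4167

Field R=17, E=4: +17·20° lon, +4·10° lat → SW at lon 160°, lat -50°.
Square 6, 9: +6·2° lon, +9·1° lat → SW at lon 172°, lat -41°.
Subsquare g=6, n=13: +6·0.0833333° lon, +13·0.0416667° lat → SW at lon 172.5°, lat -40.4583°.
Cell spans 0.0833333° lon × 0.0416667° lat.
south -40.4583, north -40.4167.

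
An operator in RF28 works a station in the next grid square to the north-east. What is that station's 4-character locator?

RF39

Longitude square 2; +1 → 3.
Latitude square 8; +1 → 9.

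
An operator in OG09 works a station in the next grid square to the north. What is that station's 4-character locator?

OH00

Latitude square 9; +1 → 10, wraps to 0, carry into field.
Latitude field G = 6; +1 → 7 = H.
The longitude characters are unchanged.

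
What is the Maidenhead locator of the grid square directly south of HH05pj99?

Latitude extended square 9; −1 → 8.
The longitude characters are unchanged.

HH05pj98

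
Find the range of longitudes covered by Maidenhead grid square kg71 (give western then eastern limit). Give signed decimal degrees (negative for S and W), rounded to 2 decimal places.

34.00, 36.00

Field K=10, G=6: +10·20° lon, +6·10° lat → SW at lon 20°, lat -30°.
Square 7, 1: +7·2° lon, +1·1° lat → SW at lon 34°, lat -29°.
Cell spans 2° lon × 1° lat.
west 34.00, east 36.00.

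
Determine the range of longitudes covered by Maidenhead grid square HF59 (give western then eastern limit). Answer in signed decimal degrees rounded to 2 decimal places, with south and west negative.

-30.00, -28.00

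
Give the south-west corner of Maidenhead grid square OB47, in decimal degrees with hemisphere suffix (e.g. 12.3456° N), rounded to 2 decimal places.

Field O=14, B=1: +14·20° lon, +1·10° lat → SW at lon 100°, lat -80°.
Square 4, 7: +4·2° lon, +7·1° lat → SW at lon 108°, lat -73°.
latitude 73.00° S, longitude 108.00° E.

73.00° S, 108.00° E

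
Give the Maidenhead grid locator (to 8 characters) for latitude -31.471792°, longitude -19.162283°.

IF08km06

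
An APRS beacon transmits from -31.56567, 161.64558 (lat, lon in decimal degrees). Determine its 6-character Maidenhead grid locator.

RF08tk

Shift to the Maidenhead origin (180°W, 90°S): lon 341.6456, lat 58.4343.
Field: 341.6456/20 → 17 → R, 58.4343/10 → 5 → F; chars RF.
Square: 1.6456/2 → 0, 8.4343/1 → 8; chars 08.
Subsquare: 1.6456/0.0833333 → 19 → t, 0.4343/0.0416667 → 10 → k; chars tk.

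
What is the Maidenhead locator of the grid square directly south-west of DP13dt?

DP13cs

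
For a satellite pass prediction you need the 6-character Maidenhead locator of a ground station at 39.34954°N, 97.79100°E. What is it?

NM89vi

Shift to the Maidenhead origin (180°W, 90°S): lon 277.7910, lat 129.3495.
Field (20°×10°, letters A–R): lon ⌊277.7910/20⌋ = 13 → N; lat ⌊129.3495/10⌋ = 12 → M.
Square (2°×1°, digits 0–9): lon ⌊17.7910/2⌋ = 8; lat ⌊9.3495/1⌋ = 9.
Subsquare (5′×2.5′, letters a–x): lon ⌊1.7910/0.0833333⌋ = 21 → v; lat ⌊0.3495/0.0416667⌋ = 8 → i.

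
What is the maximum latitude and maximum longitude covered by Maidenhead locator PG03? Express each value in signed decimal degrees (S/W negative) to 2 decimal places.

-26.00, 122.00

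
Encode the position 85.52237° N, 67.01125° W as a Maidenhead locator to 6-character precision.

Shift to the Maidenhead origin (180°W, 90°S): lon 112.9887, lat 175.5224.
Field: lon ⌊112.9887/20⌋ = 5 → F; lat ⌊175.5224/10⌋ = 17 → R.
Square: lon ⌊12.9887/2⌋ = 6; lat ⌊5.5224/1⌋ = 5.
Subsquare: lon ⌊0.9887/0.0833333⌋ = 11 → l; lat ⌊0.5224/0.0416667⌋ = 12 → m.

FR65lm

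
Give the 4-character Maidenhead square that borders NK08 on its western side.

MK98

Longitude square 0; −1 → -1, wraps to 9, carry into field.
Longitude field N = 13; −1 → 12 = M.
The latitude characters are unchanged.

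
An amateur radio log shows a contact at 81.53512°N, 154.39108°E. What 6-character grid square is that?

QR71em

Add 180° to longitude and 90° to latitude: 334.3911, 171.5351.
Field (20°×10°, letters A–R): 334.3911/20 → 16 → Q, 171.5351/10 → 17 → R; chars QR.
Square (2°×1°, digits 0–9): 14.3911/2 → 7, 1.5351/1 → 1; chars 71.
Subsquare (5′×2.5′, letters a–x): 0.3911/0.0833333 → 4 → e, 0.5351/0.0416667 → 12 → m; chars em.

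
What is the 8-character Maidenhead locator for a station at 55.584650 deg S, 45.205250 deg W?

GD74jj59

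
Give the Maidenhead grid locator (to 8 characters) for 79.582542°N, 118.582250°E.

OQ99gn99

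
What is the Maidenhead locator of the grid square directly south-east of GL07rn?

Longitude subsquare r = 17; +1 → 18 = s.
Latitude subsquare n = 13; −1 → 12 = m.

GL07sm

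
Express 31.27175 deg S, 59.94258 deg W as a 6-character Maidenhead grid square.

GF08ar

Shift to the Maidenhead origin (180°W, 90°S): lon 120.0574, lat 58.7283.
Field: lon ⌊120.0574/20⌋ = 6 → G; lat ⌊58.7283/10⌋ = 5 → F.
Square: lon ⌊0.0574/2⌋ = 0; lat ⌊8.7283/1⌋ = 8.
Subsquare: lon ⌊0.0574/0.0833333⌋ = 0 → a; lat ⌊0.7283/0.0416667⌋ = 17 → r.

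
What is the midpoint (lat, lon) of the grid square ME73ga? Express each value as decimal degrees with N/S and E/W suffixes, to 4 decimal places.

46.9792° S, 74.5417° E

Field M=12, E=4: +12·20° lon, +4·10° lat → SW at lon 60°, lat -50°.
Square 7, 3: +7·2° lon, +3·1° lat → SW at lon 74°, lat -47°.
Subsquare g=6, a=0: +6·0.0833333° lon, +0·0.0416667° lat → SW at lon 74.5°, lat -47°.
Cell spans 0.0833333° lon × 0.0416667° lat. Centre is SW corner plus half of each.
latitude 46.9792° S, longitude 74.5417° E.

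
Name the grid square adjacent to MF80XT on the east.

MF90at

Longitude subsquare x = 23; +1 → 24, wraps to 0 = a, carry into square.
Longitude square 8; +1 → 9.
The latitude characters are unchanged.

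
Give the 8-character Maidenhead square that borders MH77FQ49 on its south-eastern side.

MH77fq58

Longitude extended square 4; +1 → 5.
Latitude extended square 9; −1 → 8.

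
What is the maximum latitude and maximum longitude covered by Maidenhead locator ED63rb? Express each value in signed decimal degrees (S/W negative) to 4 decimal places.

Field E=4, D=3: +4·20° lon, +3·10° lat → SW at lon -100°, lat -60°.
Square 6, 3: +6·2° lon, +3·1° lat → SW at lon -88°, lat -57°.
Subsquare r=17, b=1: +17·0.0833333° lon, +1·0.0416667° lat → SW at lon -86.5833°, lat -56.9583°.
Cell spans 0.0833333° lon × 0.0416667° lat. NE corner is SW corner plus one full cell.
latitude -56.9167, longitude -86.5000.

-56.9167, -86.5000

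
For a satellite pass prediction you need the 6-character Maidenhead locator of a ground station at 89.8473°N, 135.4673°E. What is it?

PR79ru

Offset from 180°W / 90°S: lon 315.4673°, lat 179.8473°.
Field: 315.4673/20 → 15 → P, 179.8473/10 → 17 → R; chars PR.
Square: 15.4673/2 → 7, 9.8473/1 → 9; chars 79.
Subsquare: 1.4673/0.0833333 → 17 → r, 0.8473/0.0416667 → 20 → u; chars ru.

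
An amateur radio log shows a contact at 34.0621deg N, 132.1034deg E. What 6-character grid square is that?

PM64bb

Offset from 180°W / 90°S: lon 312.1034°, lat 124.0621°.
Field: lon ⌊312.1034/20⌋ = 15 → P; lat ⌊124.0621/10⌋ = 12 → M.
Square: lon ⌊12.1034/2⌋ = 6; lat ⌊4.0621/1⌋ = 4.
Subsquare: lon ⌊0.1034/0.0833333⌋ = 1 → b; lat ⌊0.0621/0.0416667⌋ = 1 → b.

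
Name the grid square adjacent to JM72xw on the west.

JM72ww

Longitude subsquare x = 23; −1 → 22 = w.
The latitude characters are unchanged.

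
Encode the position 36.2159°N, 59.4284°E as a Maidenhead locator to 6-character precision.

LM96rf

Shift to the Maidenhead origin (180°W, 90°S): lon 239.4284, lat 126.2159.
Field (20°×10°, letters A–R): lon ⌊239.4284/20⌋ = 11 → L; lat ⌊126.2159/10⌋ = 12 → M.
Square (2°×1°, digits 0–9): lon ⌊19.4284/2⌋ = 9; lat ⌊6.2159/1⌋ = 6.
Subsquare (5′×2.5′, letters a–x): lon ⌊1.4284/0.0833333⌋ = 17 → r; lat ⌊0.2159/0.0416667⌋ = 5 → f.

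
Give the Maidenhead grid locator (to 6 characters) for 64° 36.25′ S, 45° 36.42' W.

GC75ej

Shift to the Maidenhead origin (180°W, 90°S): lon 134.3930, lat 25.3958.
Field (20°×10°, letters A–R): 134.3930/20 → 6 → G, 25.3958/10 → 2 → C; chars GC.
Square (2°×1°, digits 0–9): 14.3930/2 → 7, 5.3958/1 → 5; chars 75.
Subsquare (5′×2.5′, letters a–x): 0.3930/0.0833333 → 4 → e, 0.3958/0.0416667 → 9 → j; chars ej.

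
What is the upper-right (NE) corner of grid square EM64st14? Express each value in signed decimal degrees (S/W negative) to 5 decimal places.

Field E=4, M=12: +4·20° lon, +12·10° lat → SW at lon -100°, lat 30°.
Square 6, 4: +6·2° lon, +4·1° lat → SW at lon -88°, lat 34°.
Subsquare s=18, t=19: +18·0.0833333° lon, +19·0.0416667° lat → SW at lon -86.5°, lat 34.7917°.
Extended square 1, 4: +1·0.00833333° lon, +4·0.00416667° lat → SW at lon -86.4917°, lat 34.8083°.
Cell spans 0.00833333° lon × 0.00416667° lat. NE corner is SW corner plus one full cell.
latitude 34.81250, longitude -86.48333.

34.81250, -86.48333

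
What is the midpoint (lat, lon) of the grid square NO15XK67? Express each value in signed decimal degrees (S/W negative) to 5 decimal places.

Field N=13, O=14: +13·20° lon, +14·10° lat → SW at lon 80°, lat 50°.
Square 1, 5: +1·2° lon, +5·1° lat → SW at lon 82°, lat 55°.
Subsquare x=23, k=10: +23·0.0833333° lon, +10·0.0416667° lat → SW at lon 83.9167°, lat 55.4167°.
Extended square 6, 7: +6·0.00833333° lon, +7·0.00416667° lat → SW at lon 83.9667°, lat 55.4458°.
Cell spans 0.00833333° lon × 0.00416667° lat. Centre is SW corner plus half of each.
latitude 55.44792, longitude 83.97083.

55.44792, 83.97083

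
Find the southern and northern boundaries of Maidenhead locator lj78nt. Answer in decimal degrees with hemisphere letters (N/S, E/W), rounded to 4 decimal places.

8.7917° N, 8.8333° N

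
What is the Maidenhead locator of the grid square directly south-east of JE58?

Longitude square 5; +1 → 6.
Latitude square 8; −1 → 7.

JE67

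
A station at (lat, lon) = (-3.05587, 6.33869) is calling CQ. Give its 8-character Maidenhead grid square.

JI36ew06

Offset from 180°W / 90°S: lon 186.33869°, lat 86.94413°.
Field: lon ⌊186.33869/20⌋ = 9 → J; lat ⌊86.94413/10⌋ = 8 → I.
Square: lon ⌊6.33869/2⌋ = 3; lat ⌊6.94413/1⌋ = 6.
Subsquare: lon ⌊0.33869/0.0833333⌋ = 4 → e; lat ⌊0.94413/0.0416667⌋ = 22 → w.
Extended square: lon ⌊0.00536/0.00833333⌋ = 0; lat ⌊0.02746/0.00416667⌋ = 6.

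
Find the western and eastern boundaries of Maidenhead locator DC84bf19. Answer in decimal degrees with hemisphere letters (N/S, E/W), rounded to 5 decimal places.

103.90833° W, 103.90000° W

Field D=3, C=2: +3·20° lon, +2·10° lat → SW at lon -120°, lat -70°.
Square 8, 4: +8·2° lon, +4·1° lat → SW at lon -104°, lat -66°.
Subsquare b=1, f=5: +1·0.0833333° lon, +5·0.0416667° lat → SW at lon -103.917°, lat -65.7917°.
Extended square 1, 9: +1·0.00833333° lon, +9·0.00416667° lat → SW at lon -103.908°, lat -65.7542°.
Cell spans 0.00833333° lon × 0.00416667° lat.
west 103.90833° W, east 103.90000° W.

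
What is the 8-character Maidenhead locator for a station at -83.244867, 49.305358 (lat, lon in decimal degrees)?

LA46ps61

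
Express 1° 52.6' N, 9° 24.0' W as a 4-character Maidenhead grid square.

IJ51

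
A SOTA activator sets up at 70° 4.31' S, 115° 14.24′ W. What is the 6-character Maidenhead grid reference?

Offset from 180°W / 90°S: lon 64.7627°, lat 19.9282°.
Field (20°×10°, letters A–R): 64.7627/20 → 3 → D, 19.9282/10 → 1 → B; chars DB.
Square (2°×1°, digits 0–9): 4.7627/2 → 2, 9.9282/1 → 9; chars 29.
Subsquare (5′×2.5′, letters a–x): 0.7627/0.0833333 → 9 → j, 0.9282/0.0416667 → 22 → w; chars jw.

DB29jw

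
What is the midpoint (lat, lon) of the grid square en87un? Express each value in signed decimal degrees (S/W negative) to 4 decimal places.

Field E=4, N=13: +4·20° lon, +13·10° lat → SW at lon -100°, lat 40°.
Square 8, 7: +8·2° lon, +7·1° lat → SW at lon -84°, lat 47°.
Subsquare u=20, n=13: +20·0.0833333° lon, +13·0.0416667° lat → SW at lon -82.3333°, lat 47.5417°.
Cell spans 0.0833333° lon × 0.0416667° lat. Centre is SW corner plus half of each.
latitude 47.5625, longitude -82.2917.

47.5625, -82.2917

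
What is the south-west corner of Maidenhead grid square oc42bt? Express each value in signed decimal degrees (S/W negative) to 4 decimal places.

Field O=14, C=2: +14·20° lon, +2·10° lat → SW at lon 100°, lat -70°.
Square 4, 2: +4·2° lon, +2·1° lat → SW at lon 108°, lat -68°.
Subsquare b=1, t=19: +1·0.0833333° lon, +19·0.0416667° lat → SW at lon 108.083°, lat -67.2083°.
latitude -67.2083, longitude 108.0833.

-67.2083, 108.0833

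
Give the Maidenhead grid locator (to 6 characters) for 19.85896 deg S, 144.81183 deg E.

Offset from 180°W / 90°S: lon 324.8118°, lat 70.1410°.
Field (20°×10°, letters A–R): lon ⌊324.8118/20⌋ = 16 → Q; lat ⌊70.1410/10⌋ = 7 → H.
Square (2°×1°, digits 0–9): lon ⌊4.8118/2⌋ = 2; lat ⌊0.1410/1⌋ = 0.
Subsquare (5′×2.5′, letters a–x): lon ⌊0.8118/0.0833333⌋ = 9 → j; lat ⌊0.1410/0.0416667⌋ = 3 → d.

QH20jd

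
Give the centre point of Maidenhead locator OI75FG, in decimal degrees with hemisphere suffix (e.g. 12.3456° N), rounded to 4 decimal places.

4.7292° S, 114.4583° E

Field O=14, I=8: +14·20° lon, +8·10° lat → SW at lon 100°, lat -10°.
Square 7, 5: +7·2° lon, +5·1° lat → SW at lon 114°, lat -5°.
Subsquare f=5, g=6: +5·0.0833333° lon, +6·0.0416667° lat → SW at lon 114.417°, lat -4.75°.
Cell spans 0.0833333° lon × 0.0416667° lat. Centre is SW corner plus half of each.
latitude 4.7292° S, longitude 114.4583° E.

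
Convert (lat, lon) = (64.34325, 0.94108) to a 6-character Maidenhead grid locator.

Shift to the Maidenhead origin (180°W, 90°S): lon 180.9411, lat 154.3433.
Field (20°×10°, letters A–R): 180.9411/20 → 9 → J, 154.3433/10 → 15 → P; chars JP.
Square (2°×1°, digits 0–9): 0.9411/2 → 0, 4.3433/1 → 4; chars 04.
Subsquare (5′×2.5′, letters a–x): 0.9411/0.0833333 → 11 → l, 0.3433/0.0416667 → 8 → i; chars li.

JP04li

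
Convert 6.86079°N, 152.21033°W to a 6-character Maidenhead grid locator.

BJ36vu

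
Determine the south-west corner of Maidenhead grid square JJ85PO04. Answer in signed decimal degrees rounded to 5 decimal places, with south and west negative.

5.60000, 17.25000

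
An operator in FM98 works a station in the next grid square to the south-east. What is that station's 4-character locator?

Longitude square 9; +1 → 10, wraps to 0, carry into field.
Longitude field F = 5; +1 → 6 = G.
Latitude square 8; −1 → 7.

GM07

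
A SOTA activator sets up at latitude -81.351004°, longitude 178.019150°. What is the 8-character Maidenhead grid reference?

RA98ap25

Offset from 180°W / 90°S: lon 358.01915°, lat 8.64900°.
Field (20°×10°, letters A–R): lon ⌊358.01915/20⌋ = 17 → R; lat ⌊8.64900/10⌋ = 0 → A.
Square (2°×1°, digits 0–9): lon ⌊18.01915/2⌋ = 9; lat ⌊8.64900/1⌋ = 8.
Subsquare (5′×2.5′, letters a–x): lon ⌊0.01915/0.0833333⌋ = 0 → a; lat ⌊0.64900/0.0416667⌋ = 15 → p.
Extended square (30″×15″, digits 0–9): lon ⌊0.01915/0.00833333⌋ = 2; lat ⌊0.02400/0.00416667⌋ = 5.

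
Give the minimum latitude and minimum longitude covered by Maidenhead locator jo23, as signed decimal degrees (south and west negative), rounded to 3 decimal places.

53.000, 4.000

Field J=9, O=14: +9·20° lon, +14·10° lat → SW at lon 0°, lat 50°.
Square 2, 3: +2·2° lon, +3·1° lat → SW at lon 4°, lat 53°.
latitude 53.000, longitude 4.000.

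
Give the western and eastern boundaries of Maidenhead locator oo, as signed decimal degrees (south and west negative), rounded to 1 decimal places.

Field O=14, O=14: +14·20° lon, +14·10° lat → SW at lon 100°, lat 50°.
Cell spans 20° lon × 10° lat.
west 100.0, east 120.0.

100.0, 120.0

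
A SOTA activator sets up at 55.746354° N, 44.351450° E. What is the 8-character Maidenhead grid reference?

Offset from 180°W / 90°S: lon 224.35145°, lat 145.74635°.
Field: lon ⌊224.35145/20⌋ = 11 → L; lat ⌊145.74635/10⌋ = 14 → O.
Square: lon ⌊4.35145/2⌋ = 2; lat ⌊5.74635/1⌋ = 5.
Subsquare: lon ⌊0.35145/0.0833333⌋ = 4 → e; lat ⌊0.74635/0.0416667⌋ = 17 → r.
Extended square: lon ⌊0.01812/0.00833333⌋ = 2; lat ⌊0.03802/0.00416667⌋ = 9.

LO25er29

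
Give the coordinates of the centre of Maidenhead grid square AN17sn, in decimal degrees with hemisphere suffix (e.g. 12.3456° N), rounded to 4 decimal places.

47.5625° N, 176.4583° W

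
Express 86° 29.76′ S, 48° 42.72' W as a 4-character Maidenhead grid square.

Add 180° to longitude and 90° to latitude: 131.29, 3.50.
Field: lon ⌊131.29/20⌋ = 6 → G; lat ⌊3.50/10⌋ = 0 → A.
Square: lon ⌊11.29/2⌋ = 5; lat ⌊3.50/1⌋ = 3.

GA53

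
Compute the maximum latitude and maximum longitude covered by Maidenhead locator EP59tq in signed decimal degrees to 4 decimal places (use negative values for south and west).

Field E=4, P=15: +4·20° lon, +15·10° lat → SW at lon -100°, lat 60°.
Square 5, 9: +5·2° lon, +9·1° lat → SW at lon -90°, lat 69°.
Subsquare t=19, q=16: +19·0.0833333° lon, +16·0.0416667° lat → SW at lon -88.4167°, lat 69.6667°.
Cell spans 0.0833333° lon × 0.0416667° lat. NE corner is SW corner plus one full cell.
latitude 69.7083, longitude -88.3333.

69.7083, -88.3333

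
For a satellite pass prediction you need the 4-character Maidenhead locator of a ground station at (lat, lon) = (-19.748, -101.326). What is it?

Add 180° to longitude and 90° to latitude: 78.67, 70.25.
Field (20°×10°, letters A–R): lon ⌊78.67/20⌋ = 3 → D; lat ⌊70.25/10⌋ = 7 → H.
Square (2°×1°, digits 0–9): lon ⌊18.67/2⌋ = 9; lat ⌊0.25/1⌋ = 0.

DH90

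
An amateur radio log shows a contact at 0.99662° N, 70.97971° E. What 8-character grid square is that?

Offset from 180°W / 90°S: lon 250.97971°, lat 90.99662°.
Field (20°×10°, letters A–R): 250.97971/20 → 12 → M, 90.99662/10 → 9 → J; chars MJ.
Square (2°×1°, digits 0–9): 10.97971/2 → 5, 0.99662/1 → 0; chars 50.
Subsquare (5′×2.5′, letters a–x): 0.97971/0.0833333 → 11 → l, 0.99662/0.0416667 → 23 → x; chars lx.
Extended square (30″×15″, digits 0–9): 0.06304/0.00833333 → 7, 0.03829/0.00416667 → 9; chars 79.

MJ50lx79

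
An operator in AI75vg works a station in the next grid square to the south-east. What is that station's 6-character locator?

AI75wf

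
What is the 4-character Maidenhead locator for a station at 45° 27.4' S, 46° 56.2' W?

GE64

Offset from 180°W / 90°S: lon 133.06°, lat 44.54°.
Field (20°×10°, letters A–R): lon ⌊133.06/20⌋ = 6 → G; lat ⌊44.54/10⌋ = 4 → E.
Square (2°×1°, digits 0–9): lon ⌊13.06/2⌋ = 6; lat ⌊4.54/1⌋ = 4.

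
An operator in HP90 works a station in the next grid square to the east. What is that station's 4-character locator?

Longitude square 9; +1 → 10, wraps to 0, carry into field.
Longitude field H = 7; +1 → 8 = I.
The latitude characters are unchanged.

IP00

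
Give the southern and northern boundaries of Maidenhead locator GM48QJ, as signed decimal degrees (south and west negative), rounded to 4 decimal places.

Field G=6, M=12: +6·20° lon, +12·10° lat → SW at lon -60°, lat 30°.
Square 4, 8: +4·2° lon, +8·1° lat → SW at lon -52°, lat 38°.
Subsquare q=16, j=9: +16·0.0833333° lon, +9·0.0416667° lat → SW at lon -50.6667°, lat 38.375°.
Cell spans 0.0833333° lon × 0.0416667° lat.
south 38.3750, north 38.4167.

38.3750, 38.4167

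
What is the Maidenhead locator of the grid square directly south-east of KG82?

KG91

Longitude square 8; +1 → 9.
Latitude square 2; −1 → 1.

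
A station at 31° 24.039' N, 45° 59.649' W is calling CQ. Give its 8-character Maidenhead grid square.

GM71aj06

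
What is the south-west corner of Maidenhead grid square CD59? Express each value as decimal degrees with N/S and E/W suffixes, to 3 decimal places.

51.000° S, 130.000° W

Field C=2, D=3: +2·20° lon, +3·10° lat → SW at lon -140°, lat -60°.
Square 5, 9: +5·2° lon, +9·1° lat → SW at lon -130°, lat -51°.
latitude 51.000° S, longitude 130.000° W.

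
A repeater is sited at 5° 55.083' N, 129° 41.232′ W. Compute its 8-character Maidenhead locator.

Offset from 180°W / 90°S: lon 50.31280°, lat 95.91805°.
Field: lon ⌊50.31280/20⌋ = 2 → C; lat ⌊95.91805/10⌋ = 9 → J.
Square: lon ⌊10.31280/2⌋ = 5; lat ⌊5.91805/1⌋ = 5.
Subsquare: lon ⌊0.31280/0.0833333⌋ = 3 → d; lat ⌊0.91805/0.0416667⌋ = 22 → w.
Extended square: lon ⌊0.06280/0.00833333⌋ = 7; lat ⌊0.00138/0.00416667⌋ = 0.

CJ55dw70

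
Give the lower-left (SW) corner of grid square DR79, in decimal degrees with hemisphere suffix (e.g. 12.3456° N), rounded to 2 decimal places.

Field D=3, R=17: +3·20° lon, +17·10° lat → SW at lon -120°, lat 80°.
Square 7, 9: +7·2° lon, +9·1° lat → SW at lon -106°, lat 89°.
latitude 89.00° N, longitude 106.00° W.

89.00° N, 106.00° W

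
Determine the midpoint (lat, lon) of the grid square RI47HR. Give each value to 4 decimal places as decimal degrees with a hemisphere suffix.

Field R=17, I=8: +17·20° lon, +8·10° lat → SW at lon 160°, lat -10°.
Square 4, 7: +4·2° lon, +7·1° lat → SW at lon 168°, lat -3°.
Subsquare h=7, r=17: +7·0.0833333° lon, +17·0.0416667° lat → SW at lon 168.583°, lat -2.29167°.
Cell spans 0.0833333° lon × 0.0416667° lat. Centre is SW corner plus half of each.
latitude 2.2708° S, longitude 168.6250° E.

2.2708° S, 168.6250° E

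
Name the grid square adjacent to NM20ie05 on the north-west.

Longitude extended square 0; −1 → -1, wraps to 9, carry into subsquare.
Longitude subsquare i = 8; −1 → 7 = h.
Latitude extended square 5; +1 → 6.

NM20he96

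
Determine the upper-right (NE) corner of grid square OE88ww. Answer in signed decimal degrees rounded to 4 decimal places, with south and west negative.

Field O=14, E=4: +14·20° lon, +4·10° lat → SW at lon 100°, lat -50°.
Square 8, 8: +8·2° lon, +8·1° lat → SW at lon 116°, lat -42°.
Subsquare w=22, w=22: +22·0.0833333° lon, +22·0.0416667° lat → SW at lon 117.833°, lat -41.0833°.
Cell spans 0.0833333° lon × 0.0416667° lat. NE corner is SW corner plus one full cell.
latitude -41.0417, longitude 117.9167.

-41.0417, 117.9167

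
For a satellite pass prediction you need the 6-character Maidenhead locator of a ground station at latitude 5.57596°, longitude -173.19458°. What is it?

Offset from 180°W / 90°S: lon 6.8054°, lat 95.5760°.
Field: lon ⌊6.8054/20⌋ = 0 → A; lat ⌊95.5760/10⌋ = 9 → J.
Square: lon ⌊6.8054/2⌋ = 3; lat ⌊5.5760/1⌋ = 5.
Subsquare: lon ⌊0.8054/0.0833333⌋ = 9 → j; lat ⌊0.5760/0.0416667⌋ = 13 → n.

AJ35jn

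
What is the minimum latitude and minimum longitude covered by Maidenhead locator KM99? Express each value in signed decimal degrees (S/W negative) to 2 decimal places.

Field K=10, M=12: +10·20° lon, +12·10° lat → SW at lon 20°, lat 30°.
Square 9, 9: +9·2° lon, +9·1° lat → SW at lon 38°, lat 39°.
latitude 39.00, longitude 38.00.

39.00, 38.00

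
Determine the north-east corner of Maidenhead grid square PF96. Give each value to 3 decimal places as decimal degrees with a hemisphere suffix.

33.000° S, 140.000° E

Field P=15, F=5: +15·20° lon, +5·10° lat → SW at lon 120°, lat -40°.
Square 9, 6: +9·2° lon, +6·1° lat → SW at lon 138°, lat -34°.
Cell spans 2° lon × 1° lat. NE corner is SW corner plus one full cell.
latitude 33.000° S, longitude 140.000° E.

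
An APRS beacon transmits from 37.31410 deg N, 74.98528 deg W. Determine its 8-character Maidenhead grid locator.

FM27mh15

Add 180° to longitude and 90° to latitude: 105.01472, 127.31410.
Field (20°×10°, letters A–R): lon ⌊105.01472/20⌋ = 5 → F; lat ⌊127.31410/10⌋ = 12 → M.
Square (2°×1°, digits 0–9): lon ⌊5.01472/2⌋ = 2; lat ⌊7.31410/1⌋ = 7.
Subsquare (5′×2.5′, letters a–x): lon ⌊1.01472/0.0833333⌋ = 12 → m; lat ⌊0.31410/0.0416667⌋ = 7 → h.
Extended square (30″×15″, digits 0–9): lon ⌊0.01472/0.00833333⌋ = 1; lat ⌊0.02243/0.00416667⌋ = 5.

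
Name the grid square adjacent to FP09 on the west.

EP99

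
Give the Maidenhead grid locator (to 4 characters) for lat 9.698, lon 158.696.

QJ99

Shift to the Maidenhead origin (180°W, 90°S): lon 338.70, lat 99.70.
Field (20°×10°, letters A–R): 338.70/20 → 16 → Q, 99.70/10 → 9 → J; chars QJ.
Square (2°×1°, digits 0–9): 18.70/2 → 9, 9.70/1 → 9; chars 99.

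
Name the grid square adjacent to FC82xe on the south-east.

FC92ad

Longitude subsquare x = 23; +1 → 24, wraps to 0 = a, carry into square.
Longitude square 8; +1 → 9.
Latitude subsquare e = 4; −1 → 3 = d.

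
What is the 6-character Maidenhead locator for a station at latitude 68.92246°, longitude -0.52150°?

Offset from 180°W / 90°S: lon 179.4785°, lat 158.9225°.
Field (20°×10°, letters A–R): lon ⌊179.4785/20⌋ = 8 → I; lat ⌊158.9225/10⌋ = 15 → P.
Square (2°×1°, digits 0–9): lon ⌊19.4785/2⌋ = 9; lat ⌊8.9225/1⌋ = 8.
Subsquare (5′×2.5′, letters a–x): lon ⌊1.4785/0.0833333⌋ = 17 → r; lat ⌊0.9225/0.0416667⌋ = 22 → w.

IP98rw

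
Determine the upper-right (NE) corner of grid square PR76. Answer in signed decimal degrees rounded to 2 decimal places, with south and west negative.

Field P=15, R=17: +15·20° lon, +17·10° lat → SW at lon 120°, lat 80°.
Square 7, 6: +7·2° lon, +6·1° lat → SW at lon 134°, lat 86°.
Cell spans 2° lon × 1° lat. NE corner is SW corner plus one full cell.
latitude 87.00, longitude 136.00.

87.00, 136.00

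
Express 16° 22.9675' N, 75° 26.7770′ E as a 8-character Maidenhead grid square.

MK76rj31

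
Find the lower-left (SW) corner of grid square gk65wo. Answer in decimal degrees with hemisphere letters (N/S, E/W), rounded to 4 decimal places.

Field G=6, K=10: +6·20° lon, +10·10° lat → SW at lon -60°, lat 10°.
Square 6, 5: +6·2° lon, +5·1° lat → SW at lon -48°, lat 15°.
Subsquare w=22, o=14: +22·0.0833333° lon, +14·0.0416667° lat → SW at lon -46.1667°, lat 15.5833°.
latitude 15.5833° N, longitude 46.1667° W.

15.5833° N, 46.1667° W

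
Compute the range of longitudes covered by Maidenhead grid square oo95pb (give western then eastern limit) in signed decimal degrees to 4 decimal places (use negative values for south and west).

Field O=14, O=14: +14·20° lon, +14·10° lat → SW at lon 100°, lat 50°.
Square 9, 5: +9·2° lon, +5·1° lat → SW at lon 118°, lat 55°.
Subsquare p=15, b=1: +15·0.0833333° lon, +1·0.0416667° lat → SW at lon 119.25°, lat 55.0417°.
Cell spans 0.0833333° lon × 0.0416667° lat.
west 119.2500, east 119.3333.

119.2500, 119.3333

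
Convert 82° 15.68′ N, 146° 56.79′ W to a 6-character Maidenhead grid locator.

BR62mg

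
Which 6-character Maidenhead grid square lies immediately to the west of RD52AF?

Longitude subsquare a = 0; −1 → -1, wraps to 23 = x, carry into square.
Longitude square 5; −1 → 4.
The latitude characters are unchanged.

RD42xf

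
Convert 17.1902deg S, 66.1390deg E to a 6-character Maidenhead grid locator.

Shift to the Maidenhead origin (180°W, 90°S): lon 246.1390, lat 72.8098.
Field: lon ⌊246.1390/20⌋ = 12 → M; lat ⌊72.8098/10⌋ = 7 → H.
Square: lon ⌊6.1390/2⌋ = 3; lat ⌊2.8098/1⌋ = 2.
Subsquare: lon ⌊0.1390/0.0833333⌋ = 1 → b; lat ⌊0.8098/0.0416667⌋ = 19 → t.

MH32bt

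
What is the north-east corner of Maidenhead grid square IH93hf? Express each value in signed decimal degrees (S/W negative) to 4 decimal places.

Field I=8, H=7: +8·20° lon, +7·10° lat → SW at lon -20°, lat -20°.
Square 9, 3: +9·2° lon, +3·1° lat → SW at lon -2°, lat -17°.
Subsquare h=7, f=5: +7·0.0833333° lon, +5·0.0416667° lat → SW at lon -1.41667°, lat -16.7917°.
Cell spans 0.0833333° lon × 0.0416667° lat. NE corner is SW corner plus one full cell.
latitude -16.7500, longitude -1.3333.

-16.7500, -1.3333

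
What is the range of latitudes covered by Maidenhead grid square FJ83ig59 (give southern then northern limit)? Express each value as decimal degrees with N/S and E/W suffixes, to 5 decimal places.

3.28750° N, 3.29167° N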